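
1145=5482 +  - 4337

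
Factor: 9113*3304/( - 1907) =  - 2^3*7^1*13^1*59^1*701^1 *1907^( - 1 )=- 30109352/1907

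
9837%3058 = 663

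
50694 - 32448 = 18246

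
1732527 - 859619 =872908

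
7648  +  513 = 8161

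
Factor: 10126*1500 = 15189000 = 2^3 * 3^1*5^3*61^1*83^1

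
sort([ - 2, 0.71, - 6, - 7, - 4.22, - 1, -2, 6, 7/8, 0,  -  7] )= [ - 7, - 7, - 6, - 4.22, - 2, - 2,-1,0,0.71,  7/8, 6 ]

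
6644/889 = 6644/889 =7.47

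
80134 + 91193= 171327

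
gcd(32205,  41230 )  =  95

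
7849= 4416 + 3433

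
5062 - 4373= 689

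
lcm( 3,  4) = 12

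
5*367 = 1835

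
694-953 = - 259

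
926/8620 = 463/4310 = 0.11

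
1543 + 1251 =2794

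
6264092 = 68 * 92119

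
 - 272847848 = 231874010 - 504721858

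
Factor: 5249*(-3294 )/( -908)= 2^(-1) * 3^3*29^1*61^1*181^1*227^(-1 ) =8645103/454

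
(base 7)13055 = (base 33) 365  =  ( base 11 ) 2675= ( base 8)6616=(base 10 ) 3470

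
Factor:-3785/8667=-3^( - 4)*5^1*107^( - 1 )*757^1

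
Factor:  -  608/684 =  - 8/9 = - 2^3 * 3^( - 2)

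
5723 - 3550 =2173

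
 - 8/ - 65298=4/32649 = 0.00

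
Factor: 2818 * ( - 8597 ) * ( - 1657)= 40143055322 = 2^1*1409^1*1657^1*8597^1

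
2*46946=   93892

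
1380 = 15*92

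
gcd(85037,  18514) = 1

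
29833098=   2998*9951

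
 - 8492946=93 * ( - 91322)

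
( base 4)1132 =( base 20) 4E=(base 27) 3d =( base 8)136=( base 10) 94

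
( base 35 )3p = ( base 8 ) 202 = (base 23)5F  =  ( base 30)4A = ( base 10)130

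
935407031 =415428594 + 519978437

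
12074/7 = 1724  +  6/7  =  1724.86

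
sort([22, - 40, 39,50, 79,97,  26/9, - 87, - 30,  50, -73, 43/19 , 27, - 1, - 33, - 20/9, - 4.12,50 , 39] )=[-87, - 73, - 40, - 33, - 30, - 4.12, - 20/9, - 1,43/19, 26/9, 22, 27,  39,39, 50,50,50 , 79, 97] 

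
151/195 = 151/195 = 0.77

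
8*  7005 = 56040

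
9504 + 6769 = 16273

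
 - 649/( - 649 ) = 1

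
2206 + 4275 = 6481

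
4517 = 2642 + 1875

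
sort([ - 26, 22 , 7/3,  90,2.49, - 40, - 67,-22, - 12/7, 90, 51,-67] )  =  [  -  67, - 67,  -  40, - 26, - 22, - 12/7 , 7/3,2.49, 22, 51, 90, 90] 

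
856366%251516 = 101818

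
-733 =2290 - 3023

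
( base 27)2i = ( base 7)132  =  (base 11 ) 66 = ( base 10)72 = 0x48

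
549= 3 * 183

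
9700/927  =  10 + 430/927 = 10.46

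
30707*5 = 153535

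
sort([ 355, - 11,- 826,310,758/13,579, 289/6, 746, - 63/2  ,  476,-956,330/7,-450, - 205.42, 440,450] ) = [ - 956,-826 , - 450, -205.42,  -  63/2, - 11, 330/7,289/6,758/13,  310, 355,440, 450,476,  579,746 ] 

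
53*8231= 436243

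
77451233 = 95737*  809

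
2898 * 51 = 147798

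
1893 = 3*631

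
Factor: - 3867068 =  - 2^2*541^1*1787^1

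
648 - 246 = 402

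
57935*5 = 289675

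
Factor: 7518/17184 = 2^ ( -4 )*7^1 = 7/16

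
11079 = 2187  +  8892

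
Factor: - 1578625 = - 5^3*73^1 * 173^1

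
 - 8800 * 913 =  - 8034400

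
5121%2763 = 2358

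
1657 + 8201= 9858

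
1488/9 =496/3 = 165.33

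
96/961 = 96/961= 0.10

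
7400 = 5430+1970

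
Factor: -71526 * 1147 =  -82040322 = - 2^1*3^1*7^1*13^1*31^1*37^1 * 131^1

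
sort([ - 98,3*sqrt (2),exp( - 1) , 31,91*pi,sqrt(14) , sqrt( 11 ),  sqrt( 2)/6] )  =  [  -  98,sqrt(2)/6,exp( - 1 ),  sqrt(11 ),  sqrt(14),3*sqrt ( 2 ), 31,91*pi]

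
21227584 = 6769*3136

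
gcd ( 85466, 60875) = 1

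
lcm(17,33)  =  561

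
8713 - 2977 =5736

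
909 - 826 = 83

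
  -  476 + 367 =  - 109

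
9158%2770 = 848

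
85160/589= 144 + 344/589  =  144.58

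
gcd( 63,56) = 7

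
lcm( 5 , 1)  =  5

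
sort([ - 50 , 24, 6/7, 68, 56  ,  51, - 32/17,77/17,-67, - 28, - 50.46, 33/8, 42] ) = [ -67,-50.46,  -  50 , - 28,-32/17,6/7,33/8 , 77/17, 24,42 , 51,56, 68]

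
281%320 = 281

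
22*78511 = 1727242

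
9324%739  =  456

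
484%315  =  169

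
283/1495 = 283/1495=   0.19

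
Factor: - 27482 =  - 2^1*7^1*13^1  *151^1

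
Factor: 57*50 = 2^1*3^1*5^2*19^1 = 2850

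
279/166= 279/166 = 1.68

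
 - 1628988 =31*( - 52548 )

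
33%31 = 2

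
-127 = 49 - 176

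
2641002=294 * 8983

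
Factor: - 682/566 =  - 11^1*31^1*283^( - 1 )  =  -  341/283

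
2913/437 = 6  +  291/437 = 6.67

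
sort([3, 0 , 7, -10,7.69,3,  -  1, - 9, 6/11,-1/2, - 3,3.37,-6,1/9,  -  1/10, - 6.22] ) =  [-10,-9 , - 6.22, - 6, - 3, - 1, - 1/2 ,  -  1/10, 0,1/9,6/11, 3 , 3, 3.37  ,  7,  7.69 ] 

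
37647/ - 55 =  - 685+28/55= - 684.49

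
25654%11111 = 3432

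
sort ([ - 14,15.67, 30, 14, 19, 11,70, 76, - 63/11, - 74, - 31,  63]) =[ - 74, - 31, - 14, - 63/11, 11,14,15.67,19 , 30, 63 , 70, 76 ]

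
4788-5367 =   -  579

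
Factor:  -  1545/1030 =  - 2^ (  -  1) *3^1 =-  3/2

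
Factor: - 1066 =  - 2^1 * 13^1 * 41^1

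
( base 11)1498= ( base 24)382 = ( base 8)3602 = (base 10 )1922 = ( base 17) 6B1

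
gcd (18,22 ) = 2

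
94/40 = 2  +  7/20 = 2.35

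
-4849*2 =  - 9698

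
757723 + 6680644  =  7438367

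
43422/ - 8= - 21711/4 = - 5427.75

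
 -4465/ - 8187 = 4465/8187 = 0.55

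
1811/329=1811/329 = 5.50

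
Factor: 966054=2^1*3^1*161009^1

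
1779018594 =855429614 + 923588980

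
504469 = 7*72067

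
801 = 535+266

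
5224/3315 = 5224/3315= 1.58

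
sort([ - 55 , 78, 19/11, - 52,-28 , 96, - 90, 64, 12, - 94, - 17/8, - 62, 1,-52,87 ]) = [-94,  -  90,  -  62, - 55, - 52, - 52, -28, - 17/8,  1,19/11,12, 64,  78, 87, 96 ]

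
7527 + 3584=11111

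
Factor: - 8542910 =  - 2^1* 5^1*827^1 *1033^1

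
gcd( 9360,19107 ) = 9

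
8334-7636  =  698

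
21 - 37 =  - 16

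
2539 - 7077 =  - 4538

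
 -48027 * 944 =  - 45337488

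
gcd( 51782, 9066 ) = 2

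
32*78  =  2496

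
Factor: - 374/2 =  - 187 = - 11^1*17^1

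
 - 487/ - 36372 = 487/36372 = 0.01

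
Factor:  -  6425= -5^2*257^1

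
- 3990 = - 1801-2189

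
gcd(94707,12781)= 1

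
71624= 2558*28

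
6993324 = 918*7618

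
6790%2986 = 818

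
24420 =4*6105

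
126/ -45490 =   -  63/22745= -0.00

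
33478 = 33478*1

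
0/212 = 0 =0.00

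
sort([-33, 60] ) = [ - 33, 60]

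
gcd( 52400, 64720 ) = 80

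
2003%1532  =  471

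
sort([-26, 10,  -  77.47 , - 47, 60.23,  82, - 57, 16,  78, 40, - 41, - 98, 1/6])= [ - 98, - 77.47, - 57, - 47,  -  41,-26, 1/6, 10, 16, 40,60.23, 78 , 82]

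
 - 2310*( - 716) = 1653960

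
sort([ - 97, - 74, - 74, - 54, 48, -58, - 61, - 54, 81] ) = [-97,- 74, - 74,-61,-58, - 54, - 54,48,81 ]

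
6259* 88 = 550792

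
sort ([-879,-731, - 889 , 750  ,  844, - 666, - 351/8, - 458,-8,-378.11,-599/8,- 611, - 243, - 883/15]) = [ - 889, - 879 ,-731,-666,- 611, - 458,-378.11,- 243 , - 599/8, - 883/15 ,-351/8, - 8,750 , 844]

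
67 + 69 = 136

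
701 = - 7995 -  - 8696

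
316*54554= 17239064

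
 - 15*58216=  - 873240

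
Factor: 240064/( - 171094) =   -  2^5 * 7^( - 1) * 31^1*101^(-1) = -992/707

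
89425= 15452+73973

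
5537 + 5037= 10574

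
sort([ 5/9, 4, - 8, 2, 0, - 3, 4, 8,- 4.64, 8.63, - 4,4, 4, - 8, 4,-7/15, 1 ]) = [ - 8 , - 8, - 4.64 , - 4, - 3, - 7/15, 0,5/9, 1,2, 4, 4, 4, 4,  4, 8,8.63]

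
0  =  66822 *0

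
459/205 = 459/205 = 2.24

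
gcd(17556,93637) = 1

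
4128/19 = 4128/19  =  217.26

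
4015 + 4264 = 8279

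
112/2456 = 14/307 = 0.05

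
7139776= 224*31874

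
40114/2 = 20057 = 20057.00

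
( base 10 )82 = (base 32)2I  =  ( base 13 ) 64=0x52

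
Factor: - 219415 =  - 5^1*7^1*6269^1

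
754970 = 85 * 8882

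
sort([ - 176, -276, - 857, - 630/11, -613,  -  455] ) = [ - 857, - 613, - 455, -276, - 176,-630/11 ]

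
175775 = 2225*79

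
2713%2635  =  78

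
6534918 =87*75114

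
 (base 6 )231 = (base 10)91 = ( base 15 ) 61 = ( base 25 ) 3G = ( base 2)1011011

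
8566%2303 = 1657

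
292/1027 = 292/1027 = 0.28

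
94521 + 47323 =141844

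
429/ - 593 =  - 1 + 164/593 = -0.72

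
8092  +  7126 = 15218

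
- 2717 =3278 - 5995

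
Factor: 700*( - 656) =  -  2^6*5^2 *7^1*41^1= - 459200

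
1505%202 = 91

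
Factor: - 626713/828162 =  - 2^( - 1 )*3^( - 2)*139^( - 1)*331^( - 1)*626713^1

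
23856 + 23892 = 47748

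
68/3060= 1/45 = 0.02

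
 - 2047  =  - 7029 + 4982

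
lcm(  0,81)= 0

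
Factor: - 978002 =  - 2^1 * 489001^1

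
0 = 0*8775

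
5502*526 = 2894052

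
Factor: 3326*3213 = 2^1*3^3*7^1*17^1*1663^1 = 10686438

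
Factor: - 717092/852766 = -358546/426383=-2^1*31^1*5783^1*426383^(-1)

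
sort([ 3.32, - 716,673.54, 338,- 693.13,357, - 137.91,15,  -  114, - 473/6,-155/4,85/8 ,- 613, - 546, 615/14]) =[-716,-693.13,  -  613, - 546, - 137.91,  -  114, - 473/6,-155/4,3.32,85/8,  15,615/14,  338,357,673.54]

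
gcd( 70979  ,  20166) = 1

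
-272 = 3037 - 3309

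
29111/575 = 50 + 361/575 = 50.63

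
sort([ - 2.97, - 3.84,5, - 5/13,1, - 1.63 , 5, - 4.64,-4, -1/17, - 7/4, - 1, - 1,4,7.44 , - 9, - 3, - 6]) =[- 9, - 6 , - 4.64, - 4,  -  3.84,-3, - 2.97,-7/4,  -  1.63  ,  -  1, - 1, - 5/13, - 1/17,1,4,5,5,  7.44 ] 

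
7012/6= 1168 + 2/3 = 1168.67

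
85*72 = 6120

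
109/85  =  109/85 =1.28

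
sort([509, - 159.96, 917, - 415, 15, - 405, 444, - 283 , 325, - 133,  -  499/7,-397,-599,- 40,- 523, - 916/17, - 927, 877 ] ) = [ - 927 ,  -  599,-523,-415, - 405, - 397, - 283, - 159.96, - 133,-499/7,-916/17, - 40, 15,325,444, 509, 877,917 ] 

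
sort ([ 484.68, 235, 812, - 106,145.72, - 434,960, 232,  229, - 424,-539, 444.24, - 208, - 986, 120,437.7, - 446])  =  [ - 986, - 539,-446, - 434, - 424,-208, - 106,120,145.72,229 , 232,235,  437.7, 444.24, 484.68,812,960 ]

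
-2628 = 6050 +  -8678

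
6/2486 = 3/1243 = 0.00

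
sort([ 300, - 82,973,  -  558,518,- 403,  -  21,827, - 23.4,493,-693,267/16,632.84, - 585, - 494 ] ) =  [ -693, - 585, - 558,-494, - 403 , - 82,-23.4, - 21,267/16,300,  493, 518,  632.84,827,973 ]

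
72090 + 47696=119786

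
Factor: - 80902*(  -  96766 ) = 7828562932 = 2^2*19^1 * 2129^1 * 48383^1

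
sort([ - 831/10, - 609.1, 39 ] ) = [ - 609.1, - 831/10,39 ]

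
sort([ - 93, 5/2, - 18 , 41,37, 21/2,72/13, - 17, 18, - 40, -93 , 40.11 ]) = [  -  93, - 93,  -  40, - 18, - 17,5/2,72/13,  21/2, 18,37,40.11 , 41 ]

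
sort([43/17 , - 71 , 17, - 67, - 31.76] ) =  [ - 71,  -  67 , - 31.76, 43/17, 17 ]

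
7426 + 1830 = 9256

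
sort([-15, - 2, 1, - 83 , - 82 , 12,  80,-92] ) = [ - 92 , - 83 , - 82,-15, - 2,1,12,  80]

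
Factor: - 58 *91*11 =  - 2^1*7^1* 11^1*13^1 * 29^1=- 58058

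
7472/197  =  37 + 183/197 = 37.93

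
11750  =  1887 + 9863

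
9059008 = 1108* 8176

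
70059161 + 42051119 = 112110280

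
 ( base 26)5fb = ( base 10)3781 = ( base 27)551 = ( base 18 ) bc1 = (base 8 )7305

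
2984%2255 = 729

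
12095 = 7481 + 4614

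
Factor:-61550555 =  - 5^1*11^1*67^1*16703^1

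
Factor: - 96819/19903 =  - 3^1*13^( - 1 )*59^1*547^1*1531^( - 1)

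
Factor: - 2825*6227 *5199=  - 91457038725 = - 3^1*5^2*13^1*113^1*479^1*1733^1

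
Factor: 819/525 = 39/25 = 3^1*5^( - 2 )*13^1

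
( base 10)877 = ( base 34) PR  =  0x36d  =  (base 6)4021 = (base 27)15D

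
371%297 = 74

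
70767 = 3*23589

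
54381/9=6042 + 1/3 = 6042.33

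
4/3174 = 2/1587  =  0.00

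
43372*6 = 260232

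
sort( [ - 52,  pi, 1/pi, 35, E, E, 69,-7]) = [ -52, - 7, 1/pi, E,E, pi,35,  69 ]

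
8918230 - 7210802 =1707428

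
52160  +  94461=146621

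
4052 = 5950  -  1898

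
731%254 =223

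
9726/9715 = 1+11/9715  =  1.00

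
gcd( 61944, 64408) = 8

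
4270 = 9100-4830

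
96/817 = 96/817 = 0.12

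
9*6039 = 54351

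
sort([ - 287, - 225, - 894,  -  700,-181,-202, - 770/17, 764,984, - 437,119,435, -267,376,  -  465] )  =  [-894,  -  700, - 465, - 437, - 287, - 267, - 225, - 202, - 181, - 770/17, 119,376,435, 764,  984] 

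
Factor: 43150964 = 2^2*17^1*634573^1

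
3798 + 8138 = 11936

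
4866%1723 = 1420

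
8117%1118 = 291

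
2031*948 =1925388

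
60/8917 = 60/8917 = 0.01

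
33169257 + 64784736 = 97953993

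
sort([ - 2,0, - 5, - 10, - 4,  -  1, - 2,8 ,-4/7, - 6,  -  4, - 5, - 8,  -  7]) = [ - 10, - 8, - 7 ,-6, - 5, -5, - 4, - 4, - 2, - 2  ,-1, - 4/7,0,  8 ] 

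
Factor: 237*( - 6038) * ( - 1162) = 1662828972 = 2^2*3^1 * 7^1 * 79^1*83^1*3019^1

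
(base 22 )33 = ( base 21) 36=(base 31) 27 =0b1000101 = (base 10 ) 69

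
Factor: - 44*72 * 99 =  - 313632 = - 2^5  *3^4*11^2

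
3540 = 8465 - 4925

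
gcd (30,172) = 2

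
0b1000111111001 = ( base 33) 47E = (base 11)3503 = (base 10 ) 4601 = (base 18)E3B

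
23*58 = 1334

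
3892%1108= 568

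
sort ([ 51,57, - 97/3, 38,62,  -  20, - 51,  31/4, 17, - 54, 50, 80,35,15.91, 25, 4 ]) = [ - 54 ,-51, - 97/3, - 20,4, 31/4,15.91,17, 25,35,  38,50, 51,57,62  ,  80 ]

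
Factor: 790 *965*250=2^2*5^5 * 79^1*193^1 =190587500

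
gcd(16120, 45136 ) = 3224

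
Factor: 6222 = 2^1*3^1*17^1*61^1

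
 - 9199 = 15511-24710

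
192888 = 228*846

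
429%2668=429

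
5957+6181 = 12138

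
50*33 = 1650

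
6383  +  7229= 13612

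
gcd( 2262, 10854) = 6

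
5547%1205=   727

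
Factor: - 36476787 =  -3^1*487^1*24967^1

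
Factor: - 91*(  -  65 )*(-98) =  - 2^1*5^1 * 7^3*13^2 = - 579670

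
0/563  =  0 = 0.00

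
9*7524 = 67716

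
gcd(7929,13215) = 2643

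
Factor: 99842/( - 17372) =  - 2^ ( - 1 )*43^( - 1)*101^(  -  1 )*49921^1 = - 49921/8686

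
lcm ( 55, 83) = 4565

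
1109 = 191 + 918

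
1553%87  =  74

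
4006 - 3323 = 683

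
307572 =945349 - 637777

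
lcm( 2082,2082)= 2082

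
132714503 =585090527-452376024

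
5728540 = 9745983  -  4017443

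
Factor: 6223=7^2*127^1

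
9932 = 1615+8317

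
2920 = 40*73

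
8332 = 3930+4402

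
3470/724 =1735/362 = 4.79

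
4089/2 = 2044  +  1/2 = 2044.50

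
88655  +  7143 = 95798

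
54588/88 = 620 + 7/22= 620.32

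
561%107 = 26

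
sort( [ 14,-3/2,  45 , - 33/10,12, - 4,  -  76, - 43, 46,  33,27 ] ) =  [ - 76,- 43, - 4, - 33/10, - 3/2 , 12,14, 27, 33,45,46] 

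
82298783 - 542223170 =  - 459924387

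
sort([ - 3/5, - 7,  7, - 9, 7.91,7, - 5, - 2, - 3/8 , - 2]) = [ - 9, - 7, - 5, - 2, - 2, - 3/5, - 3/8, 7, 7,7.91]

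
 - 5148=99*(  -  52)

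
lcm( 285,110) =6270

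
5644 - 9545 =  - 3901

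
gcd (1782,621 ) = 27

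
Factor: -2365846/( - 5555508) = 168989/396822 = 2^(  -  1 )*3^ (  -  1)*347^1*487^1*66137^ ( - 1)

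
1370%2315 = 1370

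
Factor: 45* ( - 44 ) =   -  2^2*  3^2* 5^1*11^1 = - 1980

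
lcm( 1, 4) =4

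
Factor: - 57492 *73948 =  - 2^4*3^2*7^1*19^1* 139^1*1597^1 = - 4251418416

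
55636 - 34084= 21552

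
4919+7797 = 12716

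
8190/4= 2047 + 1/2 = 2047.50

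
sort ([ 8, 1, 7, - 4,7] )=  [ - 4,1, 7, 7,8]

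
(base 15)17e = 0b101011000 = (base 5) 2334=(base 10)344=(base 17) 134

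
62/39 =1 + 23/39=1.59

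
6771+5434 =12205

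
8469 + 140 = 8609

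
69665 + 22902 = 92567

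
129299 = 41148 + 88151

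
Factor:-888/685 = - 2^3*  3^1* 5^ ( - 1 )*37^1*137^ ( - 1)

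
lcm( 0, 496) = 0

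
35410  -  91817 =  - 56407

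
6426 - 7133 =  - 707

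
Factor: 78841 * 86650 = 6831572650 = 2^1*5^2*7^2 * 1609^1 *1733^1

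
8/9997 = 8/9997 =0.00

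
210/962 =105/481=0.22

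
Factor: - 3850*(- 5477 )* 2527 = 2^1*5^2*7^2*11^1*19^2*5477^1= 53285459150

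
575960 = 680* 847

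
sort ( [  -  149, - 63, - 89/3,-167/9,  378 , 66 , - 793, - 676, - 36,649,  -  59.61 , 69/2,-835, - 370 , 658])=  [-835, - 793 ,-676 , - 370 ,-149, - 63, - 59.61, -36,-89/3, - 167/9, 69/2 , 66,378,649,658]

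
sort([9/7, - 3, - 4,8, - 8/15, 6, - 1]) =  [ - 4, - 3, - 1,  -  8/15,9/7, 6,  8] 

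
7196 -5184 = 2012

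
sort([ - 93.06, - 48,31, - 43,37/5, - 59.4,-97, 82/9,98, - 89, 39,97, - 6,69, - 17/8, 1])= [ - 97, - 93.06,  -  89, - 59.4, - 48, - 43 ,  -  6,- 17/8, 1,37/5,82/9, 31,39,69,97, 98 ] 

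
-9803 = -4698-5105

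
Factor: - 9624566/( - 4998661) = 2^1*7^1*47^1 * 191^( - 1 )*14627^1*26171^(-1 ) 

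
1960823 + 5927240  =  7888063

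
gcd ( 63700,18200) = 9100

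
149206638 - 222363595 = -73156957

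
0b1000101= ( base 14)4d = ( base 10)69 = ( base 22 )33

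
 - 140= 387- 527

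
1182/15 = 394/5 = 78.80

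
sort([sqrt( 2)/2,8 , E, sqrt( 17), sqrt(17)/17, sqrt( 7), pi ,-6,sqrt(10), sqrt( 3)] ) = [-6,sqrt( 17) /17, sqrt( 2 ) /2,sqrt( 3) , sqrt( 7), E , pi, sqrt(10), sqrt( 17) , 8]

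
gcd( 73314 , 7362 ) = 18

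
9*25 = 225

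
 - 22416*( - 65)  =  1457040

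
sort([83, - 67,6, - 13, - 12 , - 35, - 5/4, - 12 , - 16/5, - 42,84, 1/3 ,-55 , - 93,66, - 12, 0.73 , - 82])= [ - 93, - 82, - 67,- 55,-42, - 35, - 13, - 12, - 12,-12, - 16/5,  -  5/4,1/3, 0.73, 6,66, 83, 84]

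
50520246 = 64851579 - 14331333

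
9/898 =9/898 = 0.01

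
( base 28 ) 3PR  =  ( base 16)c07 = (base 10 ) 3079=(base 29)3j5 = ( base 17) AB2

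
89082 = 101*882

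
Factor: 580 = 2^2 * 5^1*29^1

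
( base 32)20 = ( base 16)40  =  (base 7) 121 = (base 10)64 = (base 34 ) 1U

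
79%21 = 16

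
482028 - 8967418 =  - 8485390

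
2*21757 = 43514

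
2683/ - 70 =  - 2683/70 = -38.33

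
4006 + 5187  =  9193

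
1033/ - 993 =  -2 + 953/993 = -  1.04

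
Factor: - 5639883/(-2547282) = 1879961/849094 = 2^(-1)*424547^( - 1)*1879961^1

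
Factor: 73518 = 2^1 * 3^1*12253^1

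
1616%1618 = 1616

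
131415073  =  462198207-330783134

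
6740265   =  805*8373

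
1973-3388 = -1415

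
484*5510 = 2666840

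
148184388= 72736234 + 75448154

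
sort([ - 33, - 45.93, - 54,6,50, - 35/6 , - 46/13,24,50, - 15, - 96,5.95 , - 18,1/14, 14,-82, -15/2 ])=[ - 96,- 82, - 54, - 45.93, - 33, - 18 , - 15, - 15/2, - 35/6, - 46/13, 1/14,5.95, 6,14,24,50,50]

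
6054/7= 864 + 6/7 =864.86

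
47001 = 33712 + 13289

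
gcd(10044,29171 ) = 31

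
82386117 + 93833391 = 176219508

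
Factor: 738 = 2^1*3^2 * 41^1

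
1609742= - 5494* ( - 293) 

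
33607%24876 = 8731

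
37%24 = 13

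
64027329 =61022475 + 3004854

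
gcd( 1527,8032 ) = 1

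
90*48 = 4320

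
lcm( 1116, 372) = 1116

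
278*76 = 21128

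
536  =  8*67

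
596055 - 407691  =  188364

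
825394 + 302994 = 1128388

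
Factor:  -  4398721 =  - 1871^1*2351^1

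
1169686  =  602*1943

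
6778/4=3389/2=1694.50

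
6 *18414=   110484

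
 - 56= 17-73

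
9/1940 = 9/1940 = 0.00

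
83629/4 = 83629/4 = 20907.25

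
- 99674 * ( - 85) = 8472290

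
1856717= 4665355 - 2808638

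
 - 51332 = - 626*82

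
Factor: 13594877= 13594877^1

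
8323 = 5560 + 2763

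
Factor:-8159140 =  -2^2*5^1 * 11^1*37087^1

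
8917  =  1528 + 7389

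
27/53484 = 9/17828 = 0.00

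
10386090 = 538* 19305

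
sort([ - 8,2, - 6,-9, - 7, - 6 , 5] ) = [ - 9, - 8, - 7,-6, - 6,2,5] 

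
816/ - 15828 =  - 1 + 1251/1319 = - 0.05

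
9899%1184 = 427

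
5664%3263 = 2401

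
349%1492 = 349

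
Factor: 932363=37^1* 113^1*223^1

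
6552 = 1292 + 5260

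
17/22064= 17/22064=0.00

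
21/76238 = 21/76238 = 0.00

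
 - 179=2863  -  3042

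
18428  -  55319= - 36891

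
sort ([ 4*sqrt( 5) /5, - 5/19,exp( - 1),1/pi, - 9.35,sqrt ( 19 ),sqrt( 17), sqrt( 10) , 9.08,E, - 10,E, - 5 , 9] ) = [  -  10, - 9.35 , - 5, - 5/19, 1/pi,exp( - 1),4 * sqrt ( 5 )/5, E,E, sqrt( 10 ),sqrt( 17 ), sqrt( 19),9 , 9.08]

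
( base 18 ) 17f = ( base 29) g1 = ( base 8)721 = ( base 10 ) 465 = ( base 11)393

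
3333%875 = 708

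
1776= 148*12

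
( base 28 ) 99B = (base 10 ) 7319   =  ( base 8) 16227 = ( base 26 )ald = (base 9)11032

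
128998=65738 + 63260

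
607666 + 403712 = 1011378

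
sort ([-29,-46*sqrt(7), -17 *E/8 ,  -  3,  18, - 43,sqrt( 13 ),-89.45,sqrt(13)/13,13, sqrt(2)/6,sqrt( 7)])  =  [ - 46*sqrt( 7), - 89.45, - 43, - 29, - 17*E/8, - 3,sqrt(2 )/6,sqrt ( 13) /13,  sqrt(7), sqrt( 13 ),13,18 ] 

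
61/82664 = 61/82664 = 0.00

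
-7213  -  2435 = -9648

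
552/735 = 184/245 = 0.75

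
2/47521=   2/47521 =0.00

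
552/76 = 138/19 = 7.26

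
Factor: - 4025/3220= - 5/4 = -  2^ ( - 2)*5^1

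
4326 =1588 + 2738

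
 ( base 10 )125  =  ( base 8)175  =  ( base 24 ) 55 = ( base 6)325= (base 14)8D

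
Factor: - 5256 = -2^3*3^2*73^1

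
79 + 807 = 886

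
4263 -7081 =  - 2818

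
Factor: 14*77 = 2^1*7^2*11^1 = 1078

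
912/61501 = 912/61501 = 0.01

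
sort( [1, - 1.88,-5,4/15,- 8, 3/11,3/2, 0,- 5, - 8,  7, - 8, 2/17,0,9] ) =[ - 8, - 8, - 8, - 5, - 5, - 1.88, 0, 0,2/17,4/15,3/11 , 1,3/2,7,9]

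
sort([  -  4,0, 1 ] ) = [ - 4 , 0,1 ]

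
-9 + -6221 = -6230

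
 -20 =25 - 45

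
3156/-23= - 3156/23 = - 137.22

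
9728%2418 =56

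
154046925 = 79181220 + 74865705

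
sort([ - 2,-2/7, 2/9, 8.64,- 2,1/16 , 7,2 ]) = [ - 2, - 2, - 2/7,1/16, 2/9,2,  7,8.64]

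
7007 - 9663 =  - 2656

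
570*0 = 0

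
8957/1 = 8957 = 8957.00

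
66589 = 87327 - 20738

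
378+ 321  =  699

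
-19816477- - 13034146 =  - 6782331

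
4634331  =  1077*4303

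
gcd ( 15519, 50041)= 1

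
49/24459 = 49/24459=0.00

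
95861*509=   48793249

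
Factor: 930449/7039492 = 2^(-2) * 13^1*19^1 * 541^( - 1)*3253^( - 1)*3767^1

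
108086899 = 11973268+96113631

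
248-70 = 178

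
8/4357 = 8/4357= 0.00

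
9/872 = 9/872 = 0.01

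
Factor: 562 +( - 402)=160 = 2^5*5^1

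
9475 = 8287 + 1188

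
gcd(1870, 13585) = 55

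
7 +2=9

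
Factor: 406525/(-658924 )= -2^(  -  2)*5^2*23^1*233^( - 1) = - 575/932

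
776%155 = 1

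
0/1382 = 0 = 0.00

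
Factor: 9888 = 2^5 * 3^1  *  103^1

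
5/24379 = 5/24379=   0.00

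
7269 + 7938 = 15207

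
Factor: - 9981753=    - 3^1*3327251^1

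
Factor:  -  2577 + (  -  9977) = -12554 = - 2^1 * 6277^1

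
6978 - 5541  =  1437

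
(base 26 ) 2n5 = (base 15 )8A5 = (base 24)39B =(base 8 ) 3643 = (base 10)1955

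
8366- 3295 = 5071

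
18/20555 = 18/20555=   0.00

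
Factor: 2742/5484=1/2 = 2^(- 1 )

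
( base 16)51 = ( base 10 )81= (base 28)2P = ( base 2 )1010001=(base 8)121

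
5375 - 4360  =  1015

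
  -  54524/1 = -54524= -  54524.00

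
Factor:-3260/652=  - 5^1 = - 5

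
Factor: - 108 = -2^2*3^3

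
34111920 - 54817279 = -20705359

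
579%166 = 81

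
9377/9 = 9377/9 = 1041.89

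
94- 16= 78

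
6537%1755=1272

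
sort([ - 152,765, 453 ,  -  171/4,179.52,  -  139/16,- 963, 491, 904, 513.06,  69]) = [ - 963, - 152, - 171/4,- 139/16,69 , 179.52,  453 , 491, 513.06,765, 904]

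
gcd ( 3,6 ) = 3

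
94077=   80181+13896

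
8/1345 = 8/1345=0.01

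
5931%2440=1051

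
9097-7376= 1721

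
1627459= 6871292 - 5243833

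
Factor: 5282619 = 3^1*1760873^1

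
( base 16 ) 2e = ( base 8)56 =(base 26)1k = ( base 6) 114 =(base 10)46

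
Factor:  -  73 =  - 73^1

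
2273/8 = 2273/8= 284.12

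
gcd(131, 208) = 1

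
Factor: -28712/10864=-37/14 = -2^ (-1)*7^ (-1)*37^1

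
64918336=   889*73024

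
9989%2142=1421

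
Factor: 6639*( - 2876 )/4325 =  - 2^2 * 3^1*5^( - 2 )*173^( - 1)*719^1 * 2213^1 = - 19093764/4325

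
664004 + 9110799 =9774803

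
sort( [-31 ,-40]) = [ - 40, - 31]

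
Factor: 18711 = 3^5*  7^1 * 11^1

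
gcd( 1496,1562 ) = 22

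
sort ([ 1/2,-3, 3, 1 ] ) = [ - 3,1/2, 1,3]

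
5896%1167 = 61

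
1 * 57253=57253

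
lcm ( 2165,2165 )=2165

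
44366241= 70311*631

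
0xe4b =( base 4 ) 321023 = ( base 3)12000112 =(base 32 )3ib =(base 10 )3659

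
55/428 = 55/428 = 0.13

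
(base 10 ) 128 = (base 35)3N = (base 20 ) 68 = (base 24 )58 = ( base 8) 200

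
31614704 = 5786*5464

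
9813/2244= 4 + 279/748 = 4.37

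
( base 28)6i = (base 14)d4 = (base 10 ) 186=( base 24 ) 7I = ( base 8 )272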